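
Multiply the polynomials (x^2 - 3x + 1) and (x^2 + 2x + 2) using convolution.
Ascending coefficients: a = [1, -3, 1], b = [2, 2, 1]. c[0] = 1×2 = 2; c[1] = 1×2 + -3×2 = -4; c[2] = 1×1 + -3×2 + 1×2 = -3; c[3] = -3×1 + 1×2 = -1; c[4] = 1×1 = 1. Result coefficients: [2, -4, -3, -1, 1] → x^4 - x^3 - 3x^2 - 4x + 2

x^4 - x^3 - 3x^2 - 4x + 2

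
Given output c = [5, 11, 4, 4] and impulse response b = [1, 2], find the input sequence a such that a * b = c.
Deconvolve c=[5, 11, 4, 4] by b=[1, 2]. Since b[0]=1, solve forward: a[0] = c[0] / 1 = 5; a[1] = (c[1] - 5×2) / 1 = 1; a[2] = (c[2] - 1×2) / 1 = 2. So a = [5, 1, 2]. Check by forward convolution: c[0] = 5×1 = 5; c[1] = 5×2 + 1×1 = 11; c[2] = 1×2 + 2×1 = 4; c[3] = 2×2 = 4

[5, 1, 2]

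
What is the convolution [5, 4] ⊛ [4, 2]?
y[0] = 5×4 = 20; y[1] = 5×2 + 4×4 = 26; y[2] = 4×2 = 8

[20, 26, 8]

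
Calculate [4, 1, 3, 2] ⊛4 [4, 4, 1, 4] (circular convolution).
Use y[k] = Σ_j u[j]·v[(k-j) mod 4]. y[0] = 4×4 + 1×4 + 3×1 + 2×4 = 31; y[1] = 4×4 + 1×4 + 3×4 + 2×1 = 34; y[2] = 4×1 + 1×4 + 3×4 + 2×4 = 28; y[3] = 4×4 + 1×1 + 3×4 + 2×4 = 37. Result: [31, 34, 28, 37]

[31, 34, 28, 37]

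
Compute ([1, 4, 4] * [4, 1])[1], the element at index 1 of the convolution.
Use y[k] = Σ_i a[i]·b[k-i] at k=1. y[1] = 1×1 + 4×4 = 17

17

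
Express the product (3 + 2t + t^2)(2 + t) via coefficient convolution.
Ascending coefficients: a = [3, 2, 1], b = [2, 1]. c[0] = 3×2 = 6; c[1] = 3×1 + 2×2 = 7; c[2] = 2×1 + 1×2 = 4; c[3] = 1×1 = 1. Result coefficients: [6, 7, 4, 1] → 6 + 7t + 4t^2 + t^3

6 + 7t + 4t^2 + t^3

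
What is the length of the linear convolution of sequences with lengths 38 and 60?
Linear/full convolution length: m + n - 1 = 38 + 60 - 1 = 97

97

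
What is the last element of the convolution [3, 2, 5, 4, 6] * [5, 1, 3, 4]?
Use y[k] = Σ_i a[i]·b[k-i] at k=7. y[7] = 6×4 = 24

24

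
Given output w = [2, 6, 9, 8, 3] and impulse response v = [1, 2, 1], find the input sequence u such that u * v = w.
Deconvolve w=[2, 6, 9, 8, 3] by v=[1, 2, 1]. Since v[0]=1, solve forward: u[0] = w[0] / 1 = 2; u[1] = (w[1] - 2×2) / 1 = 2; u[2] = (w[2] - 2×2 - 2×1) / 1 = 3. So u = [2, 2, 3]. Check by forward convolution: w[0] = 2×1 = 2; w[1] = 2×2 + 2×1 = 6; w[2] = 2×1 + 2×2 + 3×1 = 9; w[3] = 2×1 + 3×2 = 8; w[4] = 3×1 = 3

[2, 2, 3]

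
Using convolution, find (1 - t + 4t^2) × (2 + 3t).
Ascending coefficients: a = [1, -1, 4], b = [2, 3]. c[0] = 1×2 = 2; c[1] = 1×3 + -1×2 = 1; c[2] = -1×3 + 4×2 = 5; c[3] = 4×3 = 12. Result coefficients: [2, 1, 5, 12] → 2 + t + 5t^2 + 12t^3

2 + t + 5t^2 + 12t^3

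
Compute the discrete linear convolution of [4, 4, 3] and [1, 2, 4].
y[0] = 4×1 = 4; y[1] = 4×2 + 4×1 = 12; y[2] = 4×4 + 4×2 + 3×1 = 27; y[3] = 4×4 + 3×2 = 22; y[4] = 3×4 = 12

[4, 12, 27, 22, 12]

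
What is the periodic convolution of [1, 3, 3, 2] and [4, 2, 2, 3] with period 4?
Use y[k] = Σ_j x[j]·h[(k-j) mod 4]. y[0] = 1×4 + 3×3 + 3×2 + 2×2 = 23; y[1] = 1×2 + 3×4 + 3×3 + 2×2 = 27; y[2] = 1×2 + 3×2 + 3×4 + 2×3 = 26; y[3] = 1×3 + 3×2 + 3×2 + 2×4 = 23. Result: [23, 27, 26, 23]

[23, 27, 26, 23]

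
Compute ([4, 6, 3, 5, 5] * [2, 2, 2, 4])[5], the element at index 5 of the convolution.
Use y[k] = Σ_i a[i]·b[k-i] at k=5. y[5] = 3×4 + 5×2 + 5×2 = 32

32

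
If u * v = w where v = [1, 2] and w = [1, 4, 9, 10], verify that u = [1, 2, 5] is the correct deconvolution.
Forward-compute [1, 2, 5] * [1, 2]: w[0] = 1×1 = 1; w[1] = 1×2 + 2×1 = 4; w[2] = 2×2 + 5×1 = 9; w[3] = 5×2 = 10 → [1, 4, 9, 10]. Matches given w = [1, 4, 9, 10], so verified.

Verified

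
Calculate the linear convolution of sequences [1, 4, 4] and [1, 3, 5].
y[0] = 1×1 = 1; y[1] = 1×3 + 4×1 = 7; y[2] = 1×5 + 4×3 + 4×1 = 21; y[3] = 4×5 + 4×3 = 32; y[4] = 4×5 = 20

[1, 7, 21, 32, 20]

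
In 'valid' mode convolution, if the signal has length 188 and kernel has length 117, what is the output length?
'Valid' mode counts only positions where the kernel fully overlaps the signal: m - n + 1 = 188 - 117 + 1 = 72

72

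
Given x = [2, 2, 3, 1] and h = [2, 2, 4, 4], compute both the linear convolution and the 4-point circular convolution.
Linear: y_lin[0] = 2×2 = 4; y_lin[1] = 2×2 + 2×2 = 8; y_lin[2] = 2×4 + 2×2 + 3×2 = 18; y_lin[3] = 2×4 + 2×4 + 3×2 + 1×2 = 24; y_lin[4] = 2×4 + 3×4 + 1×2 = 22; y_lin[5] = 3×4 + 1×4 = 16; y_lin[6] = 1×4 = 4 → [4, 8, 18, 24, 22, 16, 4]. Circular (length 4): y[0] = 2×2 + 2×4 + 3×4 + 1×2 = 26; y[1] = 2×2 + 2×2 + 3×4 + 1×4 = 24; y[2] = 2×4 + 2×2 + 3×2 + 1×4 = 22; y[3] = 2×4 + 2×4 + 3×2 + 1×2 = 24 → [26, 24, 22, 24]

Linear: [4, 8, 18, 24, 22, 16, 4], Circular: [26, 24, 22, 24]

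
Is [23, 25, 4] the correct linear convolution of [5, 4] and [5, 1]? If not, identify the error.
Recompute linear convolution of [5, 4] and [5, 1]: y[0] = 5×5 = 25; y[1] = 5×1 + 4×5 = 25; y[2] = 4×1 = 4 → [25, 25, 4]. Compare to given [23, 25, 4]: they differ at index 0: given 23, correct 25, so answer: No

No. Error at index 0: given 23, correct 25.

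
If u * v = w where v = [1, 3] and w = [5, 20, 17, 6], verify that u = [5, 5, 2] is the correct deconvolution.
Forward-compute [5, 5, 2] * [1, 3]: w[0] = 5×1 = 5; w[1] = 5×3 + 5×1 = 20; w[2] = 5×3 + 2×1 = 17; w[3] = 2×3 = 6 → [5, 20, 17, 6]. Matches given w = [5, 20, 17, 6], so verified.

Verified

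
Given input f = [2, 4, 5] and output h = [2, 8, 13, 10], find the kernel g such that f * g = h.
Output length 4 = len(f) + len(g) - 1 ⇒ len(g) = 2. Solve g forward using g[k] = (h[k] - Σ_{i≥1} f[i]·g[k-i]) / f[0]: g[0] = h[0] / f[0] = 2 / 2 = 1; g[1] = (h[1] - 4×1) / f[0] = (8 - 4×1) / 2 = 2. So g = [1, 2]. Forward-check [2, 4, 5] * [1, 2]: h[0] = 2×1 = 2; h[1] = 2×2 + 4×1 = 8; h[2] = 4×2 + 5×1 = 13; h[3] = 5×2 = 10 → [2, 8, 13, 10] ✓

[1, 2]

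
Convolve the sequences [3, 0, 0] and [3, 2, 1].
y[0] = 3×3 = 9; y[1] = 3×2 + 0×3 = 6; y[2] = 3×1 + 0×2 + 0×3 = 3; y[3] = 0×1 + 0×2 = 0; y[4] = 0×1 = 0

[9, 6, 3, 0, 0]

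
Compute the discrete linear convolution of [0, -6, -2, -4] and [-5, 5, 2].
y[0] = 0×-5 = 0; y[1] = 0×5 + -6×-5 = 30; y[2] = 0×2 + -6×5 + -2×-5 = -20; y[3] = -6×2 + -2×5 + -4×-5 = -2; y[4] = -2×2 + -4×5 = -24; y[5] = -4×2 = -8

[0, 30, -20, -2, -24, -8]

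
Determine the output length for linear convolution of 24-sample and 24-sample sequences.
Linear/full convolution length: m + n - 1 = 24 + 24 - 1 = 47

47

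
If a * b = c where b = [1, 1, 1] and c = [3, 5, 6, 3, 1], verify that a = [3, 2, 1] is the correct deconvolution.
Forward-compute [3, 2, 1] * [1, 1, 1]: c[0] = 3×1 = 3; c[1] = 3×1 + 2×1 = 5; c[2] = 3×1 + 2×1 + 1×1 = 6; c[3] = 2×1 + 1×1 = 3; c[4] = 1×1 = 1 → [3, 5, 6, 3, 1]. Matches given c = [3, 5, 6, 3, 1], so verified.

Verified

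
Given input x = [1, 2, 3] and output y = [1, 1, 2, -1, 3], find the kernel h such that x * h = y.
Output length 5 = len(x) + len(h) - 1 ⇒ len(h) = 3. Solve h forward using h[k] = (y[k] - Σ_{i≥1} x[i]·h[k-i]) / x[0]: h[0] = y[0] / x[0] = 1 / 1 = 1; h[1] = (y[1] - 2×1) / x[0] = (1 - 2×1) / 1 = -1; h[2] = (y[2] - 2×-1 - 3×1) / x[0] = (2 - 2×-1 - 3×1) / 1 = 1. So h = [1, -1, 1]. Forward-check [1, 2, 3] * [1, -1, 1]: y[0] = 1×1 = 1; y[1] = 1×-1 + 2×1 = 1; y[2] = 1×1 + 2×-1 + 3×1 = 2; y[3] = 2×1 + 3×-1 = -1; y[4] = 3×1 = 3 → [1, 1, 2, -1, 3] ✓

[1, -1, 1]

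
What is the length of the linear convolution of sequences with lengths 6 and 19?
Linear/full convolution length: m + n - 1 = 6 + 19 - 1 = 24

24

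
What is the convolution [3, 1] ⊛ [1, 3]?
y[0] = 3×1 = 3; y[1] = 3×3 + 1×1 = 10; y[2] = 1×3 = 3

[3, 10, 3]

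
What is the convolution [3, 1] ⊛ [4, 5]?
y[0] = 3×4 = 12; y[1] = 3×5 + 1×4 = 19; y[2] = 1×5 = 5

[12, 19, 5]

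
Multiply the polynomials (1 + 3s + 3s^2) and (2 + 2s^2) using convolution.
Ascending coefficients: a = [1, 3, 3], b = [2, 0, 2]. c[0] = 1×2 = 2; c[1] = 1×0 + 3×2 = 6; c[2] = 1×2 + 3×0 + 3×2 = 8; c[3] = 3×2 + 3×0 = 6; c[4] = 3×2 = 6. Result coefficients: [2, 6, 8, 6, 6] → 2 + 6s + 8s^2 + 6s^3 + 6s^4

2 + 6s + 8s^2 + 6s^3 + 6s^4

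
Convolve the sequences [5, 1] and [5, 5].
y[0] = 5×5 = 25; y[1] = 5×5 + 1×5 = 30; y[2] = 1×5 = 5

[25, 30, 5]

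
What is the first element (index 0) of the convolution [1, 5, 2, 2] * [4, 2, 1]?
Use y[k] = Σ_i a[i]·b[k-i] at k=0. y[0] = 1×4 = 4

4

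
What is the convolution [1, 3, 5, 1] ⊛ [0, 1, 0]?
y[0] = 1×0 = 0; y[1] = 1×1 + 3×0 = 1; y[2] = 1×0 + 3×1 + 5×0 = 3; y[3] = 3×0 + 5×1 + 1×0 = 5; y[4] = 5×0 + 1×1 = 1; y[5] = 1×0 = 0

[0, 1, 3, 5, 1, 0]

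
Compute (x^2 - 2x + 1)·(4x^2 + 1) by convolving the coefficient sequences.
Ascending coefficients: a = [1, -2, 1], b = [1, 0, 4]. c[0] = 1×1 = 1; c[1] = 1×0 + -2×1 = -2; c[2] = 1×4 + -2×0 + 1×1 = 5; c[3] = -2×4 + 1×0 = -8; c[4] = 1×4 = 4. Result coefficients: [1, -2, 5, -8, 4] → 4x^4 - 8x^3 + 5x^2 - 2x + 1

4x^4 - 8x^3 + 5x^2 - 2x + 1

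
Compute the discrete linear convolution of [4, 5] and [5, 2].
y[0] = 4×5 = 20; y[1] = 4×2 + 5×5 = 33; y[2] = 5×2 = 10

[20, 33, 10]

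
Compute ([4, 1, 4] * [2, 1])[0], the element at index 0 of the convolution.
Use y[k] = Σ_i a[i]·b[k-i] at k=0. y[0] = 4×2 = 8

8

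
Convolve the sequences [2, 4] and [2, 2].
y[0] = 2×2 = 4; y[1] = 2×2 + 4×2 = 12; y[2] = 4×2 = 8

[4, 12, 8]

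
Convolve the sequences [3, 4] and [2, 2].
y[0] = 3×2 = 6; y[1] = 3×2 + 4×2 = 14; y[2] = 4×2 = 8

[6, 14, 8]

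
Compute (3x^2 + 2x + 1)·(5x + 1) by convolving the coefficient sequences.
Ascending coefficients: a = [1, 2, 3], b = [1, 5]. c[0] = 1×1 = 1; c[1] = 1×5 + 2×1 = 7; c[2] = 2×5 + 3×1 = 13; c[3] = 3×5 = 15. Result coefficients: [1, 7, 13, 15] → 15x^3 + 13x^2 + 7x + 1

15x^3 + 13x^2 + 7x + 1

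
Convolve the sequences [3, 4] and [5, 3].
y[0] = 3×5 = 15; y[1] = 3×3 + 4×5 = 29; y[2] = 4×3 = 12

[15, 29, 12]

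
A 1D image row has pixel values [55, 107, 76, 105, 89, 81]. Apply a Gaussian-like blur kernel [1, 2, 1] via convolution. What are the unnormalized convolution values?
Convolve image row [55, 107, 76, 105, 89, 81] with kernel [1, 2, 1]: y[0] = 55×1 = 55; y[1] = 55×2 + 107×1 = 217; y[2] = 55×1 + 107×2 + 76×1 = 345; y[3] = 107×1 + 76×2 + 105×1 = 364; y[4] = 76×1 + 105×2 + 89×1 = 375; y[5] = 105×1 + 89×2 + 81×1 = 364; y[6] = 89×1 + 81×2 = 251; y[7] = 81×1 = 81 → [55, 217, 345, 364, 375, 364, 251, 81]. Normalization factor = sum(kernel) = 4.

[55, 217, 345, 364, 375, 364, 251, 81]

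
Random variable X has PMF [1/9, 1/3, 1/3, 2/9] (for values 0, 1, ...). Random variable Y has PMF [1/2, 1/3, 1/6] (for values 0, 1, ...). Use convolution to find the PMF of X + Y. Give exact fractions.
P(X+Y=k) = Σ_i P(X=i)·P(Y=k-i) — a convolution of [1/9, 1/3, 1/3, 2/9] and [1/2, 1/3, 1/6]. P(X+Y=0) = (1/9)×(1/2) = 1/18; P(X+Y=1) = (1/9)×(1/3) + (1/3)×(1/2) = 1/27 + 1/6 = 11/54; P(X+Y=2) = (1/9)×(1/6) + (1/3)×(1/3) + (1/3)×(1/2) = 1/54 + 1/9 + 1/6 = 8/27; P(X+Y=3) = (1/3)×(1/6) + (1/3)×(1/3) + (2/9)×(1/2) = 1/18 + 1/9 + 1/9 = 5/18; P(X+Y=4) = (1/3)×(1/6) + (2/9)×(1/3) = 1/18 + 2/27 = 7/54; P(X+Y=5) = (2/9)×(1/6) = 1/27. PMF: [1/18, 11/54, 8/27, 5/18, 7/54, 1/27] (sums to 1 ✓)

[1/18, 11/54, 8/27, 5/18, 7/54, 1/27]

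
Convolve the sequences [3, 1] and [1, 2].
y[0] = 3×1 = 3; y[1] = 3×2 + 1×1 = 7; y[2] = 1×2 = 2

[3, 7, 2]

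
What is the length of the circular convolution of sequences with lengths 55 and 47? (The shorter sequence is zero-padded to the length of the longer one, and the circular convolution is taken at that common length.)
Circular convolution (zero-padding the shorter input) has length max(m, n) = max(55, 47) = 55

55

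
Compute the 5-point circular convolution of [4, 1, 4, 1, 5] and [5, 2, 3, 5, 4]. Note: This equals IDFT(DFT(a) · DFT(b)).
Either evaluate y[k] = Σ_j a[j]·b[(k-j) mod 5] directly, or use IDFT(DFT(a) · DFT(b)). y[0] = 4×5 + 1×4 + 4×5 + 1×3 + 5×2 = 57; y[1] = 4×2 + 1×5 + 4×4 + 1×5 + 5×3 = 49; y[2] = 4×3 + 1×2 + 4×5 + 1×4 + 5×5 = 63; y[3] = 4×5 + 1×3 + 4×2 + 1×5 + 5×4 = 56; y[4] = 4×4 + 1×5 + 4×3 + 1×2 + 5×5 = 60. Result: [57, 49, 63, 56, 60]

[57, 49, 63, 56, 60]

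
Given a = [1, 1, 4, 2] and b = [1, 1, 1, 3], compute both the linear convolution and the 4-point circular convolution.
Linear: y_lin[0] = 1×1 = 1; y_lin[1] = 1×1 + 1×1 = 2; y_lin[2] = 1×1 + 1×1 + 4×1 = 6; y_lin[3] = 1×3 + 1×1 + 4×1 + 2×1 = 10; y_lin[4] = 1×3 + 4×1 + 2×1 = 9; y_lin[5] = 4×3 + 2×1 = 14; y_lin[6] = 2×3 = 6 → [1, 2, 6, 10, 9, 14, 6]. Circular (length 4): y[0] = 1×1 + 1×3 + 4×1 + 2×1 = 10; y[1] = 1×1 + 1×1 + 4×3 + 2×1 = 16; y[2] = 1×1 + 1×1 + 4×1 + 2×3 = 12; y[3] = 1×3 + 1×1 + 4×1 + 2×1 = 10 → [10, 16, 12, 10]

Linear: [1, 2, 6, 10, 9, 14, 6], Circular: [10, 16, 12, 10]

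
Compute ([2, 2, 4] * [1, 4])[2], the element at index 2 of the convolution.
Use y[k] = Σ_i a[i]·b[k-i] at k=2. y[2] = 2×4 + 4×1 = 12

12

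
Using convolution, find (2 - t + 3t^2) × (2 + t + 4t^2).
Ascending coefficients: a = [2, -1, 3], b = [2, 1, 4]. c[0] = 2×2 = 4; c[1] = 2×1 + -1×2 = 0; c[2] = 2×4 + -1×1 + 3×2 = 13; c[3] = -1×4 + 3×1 = -1; c[4] = 3×4 = 12. Result coefficients: [4, 0, 13, -1, 12] → 4 + 13t^2 - t^3 + 12t^4

4 + 13t^2 - t^3 + 12t^4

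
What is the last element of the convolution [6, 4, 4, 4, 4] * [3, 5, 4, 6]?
Use y[k] = Σ_i a[i]·b[k-i] at k=7. y[7] = 4×6 = 24

24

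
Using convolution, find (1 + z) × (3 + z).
Ascending coefficients: a = [1, 1], b = [3, 1]. c[0] = 1×3 = 3; c[1] = 1×1 + 1×3 = 4; c[2] = 1×1 = 1. Result coefficients: [3, 4, 1] → 3 + 4z + z^2

3 + 4z + z^2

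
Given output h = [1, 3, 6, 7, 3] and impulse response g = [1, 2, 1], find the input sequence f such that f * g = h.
Deconvolve h=[1, 3, 6, 7, 3] by g=[1, 2, 1]. Since g[0]=1, solve forward: f[0] = h[0] / 1 = 1; f[1] = (h[1] - 1×2) / 1 = 1; f[2] = (h[2] - 1×2 - 1×1) / 1 = 3. So f = [1, 1, 3]. Check by forward convolution: h[0] = 1×1 = 1; h[1] = 1×2 + 1×1 = 3; h[2] = 1×1 + 1×2 + 3×1 = 6; h[3] = 1×1 + 3×2 = 7; h[4] = 3×1 = 3

[1, 1, 3]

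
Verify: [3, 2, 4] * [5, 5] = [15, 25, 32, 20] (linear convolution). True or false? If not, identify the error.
Recompute linear convolution of [3, 2, 4] and [5, 5]: y[0] = 3×5 = 15; y[1] = 3×5 + 2×5 = 25; y[2] = 2×5 + 4×5 = 30; y[3] = 4×5 = 20 → [15, 25, 30, 20]. Compare to given [15, 25, 32, 20]: they differ at index 2: given 32, correct 30, so answer: No

No. Error at index 2: given 32, correct 30.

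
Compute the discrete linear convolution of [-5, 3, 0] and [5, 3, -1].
y[0] = -5×5 = -25; y[1] = -5×3 + 3×5 = 0; y[2] = -5×-1 + 3×3 + 0×5 = 14; y[3] = 3×-1 + 0×3 = -3; y[4] = 0×-1 = 0

[-25, 0, 14, -3, 0]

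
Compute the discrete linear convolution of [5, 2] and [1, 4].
y[0] = 5×1 = 5; y[1] = 5×4 + 2×1 = 22; y[2] = 2×4 = 8

[5, 22, 8]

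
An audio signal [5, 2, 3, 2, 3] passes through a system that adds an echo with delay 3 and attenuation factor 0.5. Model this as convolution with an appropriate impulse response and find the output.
Direct-path + delayed-attenuated-path model → impulse response h = [1, 0, 0, 0.5] (1 at lag 0, 0.5 at lag 3). Output y[n] = x[n] + 0.5·x[n - 3] (with x[n] = 0 outside 0..4): y[0] = 5 + 0.5×0 = 5; y[1] = 2 + 0.5×0 = 2; y[2] = 3 + 0.5×0 = 3; y[3] = 2 + 0.5×5 = 4.5; y[4] = 3 + 0.5×2 = 4.0; y[5] = 0 + 0.5×3 = 1.5; y[6] = 0 + 0.5×2 = 1.0; y[7] = 0 + 0.5×3 = 1.5. So y = [5, 2, 3, 4.5, 4.0, 1.5, 1.0, 1.5]

[5, 2, 3, 4.5, 4.0, 1.5, 1.0, 1.5]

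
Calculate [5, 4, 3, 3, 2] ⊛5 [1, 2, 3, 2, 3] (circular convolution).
Use y[k] = Σ_j f[j]·g[(k-j) mod 5]. y[0] = 5×1 + 4×3 + 3×2 + 3×3 + 2×2 = 36; y[1] = 5×2 + 4×1 + 3×3 + 3×2 + 2×3 = 35; y[2] = 5×3 + 4×2 + 3×1 + 3×3 + 2×2 = 39; y[3] = 5×2 + 4×3 + 3×2 + 3×1 + 2×3 = 37; y[4] = 5×3 + 4×2 + 3×3 + 3×2 + 2×1 = 40. Result: [36, 35, 39, 37, 40]

[36, 35, 39, 37, 40]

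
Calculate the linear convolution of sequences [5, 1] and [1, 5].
y[0] = 5×1 = 5; y[1] = 5×5 + 1×1 = 26; y[2] = 1×5 = 5

[5, 26, 5]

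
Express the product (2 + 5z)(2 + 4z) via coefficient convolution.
Ascending coefficients: a = [2, 5], b = [2, 4]. c[0] = 2×2 = 4; c[1] = 2×4 + 5×2 = 18; c[2] = 5×4 = 20. Result coefficients: [4, 18, 20] → 4 + 18z + 20z^2

4 + 18z + 20z^2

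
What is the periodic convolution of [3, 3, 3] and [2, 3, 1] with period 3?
Use y[k] = Σ_j u[j]·v[(k-j) mod 3]. y[0] = 3×2 + 3×1 + 3×3 = 18; y[1] = 3×3 + 3×2 + 3×1 = 18; y[2] = 3×1 + 3×3 + 3×2 = 18. Result: [18, 18, 18]

[18, 18, 18]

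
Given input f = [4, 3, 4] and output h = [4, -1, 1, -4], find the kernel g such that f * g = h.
Output length 4 = len(f) + len(g) - 1 ⇒ len(g) = 2. Solve g forward using g[k] = (h[k] - Σ_{i≥1} f[i]·g[k-i]) / f[0]: g[0] = h[0] / f[0] = 4 / 4 = 1; g[1] = (h[1] - 3×1) / f[0] = (-1 - 3×1) / 4 = -1. So g = [1, -1]. Forward-check [4, 3, 4] * [1, -1]: h[0] = 4×1 = 4; h[1] = 4×-1 + 3×1 = -1; h[2] = 3×-1 + 4×1 = 1; h[3] = 4×-1 = -4 → [4, -1, 1, -4] ✓

[1, -1]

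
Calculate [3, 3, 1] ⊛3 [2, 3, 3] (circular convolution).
Use y[k] = Σ_j f[j]·g[(k-j) mod 3]. y[0] = 3×2 + 3×3 + 1×3 = 18; y[1] = 3×3 + 3×2 + 1×3 = 18; y[2] = 3×3 + 3×3 + 1×2 = 20. Result: [18, 18, 20]

[18, 18, 20]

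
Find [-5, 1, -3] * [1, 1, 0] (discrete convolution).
y[0] = -5×1 = -5; y[1] = -5×1 + 1×1 = -4; y[2] = -5×0 + 1×1 + -3×1 = -2; y[3] = 1×0 + -3×1 = -3; y[4] = -3×0 = 0

[-5, -4, -2, -3, 0]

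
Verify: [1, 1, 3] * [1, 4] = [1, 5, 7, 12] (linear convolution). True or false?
Recompute linear convolution of [1, 1, 3] and [1, 4]: y[0] = 1×1 = 1; y[1] = 1×4 + 1×1 = 5; y[2] = 1×4 + 3×1 = 7; y[3] = 3×4 = 12 → [1, 5, 7, 12]. Given [1, 5, 7, 12] matches, so answer: Yes

Yes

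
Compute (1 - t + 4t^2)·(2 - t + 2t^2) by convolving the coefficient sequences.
Ascending coefficients: a = [1, -1, 4], b = [2, -1, 2]. c[0] = 1×2 = 2; c[1] = 1×-1 + -1×2 = -3; c[2] = 1×2 + -1×-1 + 4×2 = 11; c[3] = -1×2 + 4×-1 = -6; c[4] = 4×2 = 8. Result coefficients: [2, -3, 11, -6, 8] → 2 - 3t + 11t^2 - 6t^3 + 8t^4

2 - 3t + 11t^2 - 6t^3 + 8t^4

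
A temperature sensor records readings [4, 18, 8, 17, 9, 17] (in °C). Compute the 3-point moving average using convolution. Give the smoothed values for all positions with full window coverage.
3-point moving average kernel = [1, 1, 1]. Apply in 'valid' mode (full window coverage): avg[0] = (4 + 18 + 8) / 3 = 10.0; avg[1] = (18 + 8 + 17) / 3 = 14.33; avg[2] = (8 + 17 + 9) / 3 = 11.33; avg[3] = (17 + 9 + 17) / 3 = 14.33. Smoothed values: [10.0, 14.33, 11.33, 14.33]

[10.0, 14.33, 11.33, 14.33]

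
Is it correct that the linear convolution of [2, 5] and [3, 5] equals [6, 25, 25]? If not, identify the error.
Recompute linear convolution of [2, 5] and [3, 5]: y[0] = 2×3 = 6; y[1] = 2×5 + 5×3 = 25; y[2] = 5×5 = 25 → [6, 25, 25]. Given [6, 25, 25] matches, so answer: Yes

Yes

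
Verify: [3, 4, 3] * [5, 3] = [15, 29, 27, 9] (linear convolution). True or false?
Recompute linear convolution of [3, 4, 3] and [5, 3]: y[0] = 3×5 = 15; y[1] = 3×3 + 4×5 = 29; y[2] = 4×3 + 3×5 = 27; y[3] = 3×3 = 9 → [15, 29, 27, 9]. Given [15, 29, 27, 9] matches, so answer: Yes

Yes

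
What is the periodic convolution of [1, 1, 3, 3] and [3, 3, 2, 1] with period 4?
Use y[k] = Σ_j f[j]·g[(k-j) mod 4]. y[0] = 1×3 + 1×1 + 3×2 + 3×3 = 19; y[1] = 1×3 + 1×3 + 3×1 + 3×2 = 15; y[2] = 1×2 + 1×3 + 3×3 + 3×1 = 17; y[3] = 1×1 + 1×2 + 3×3 + 3×3 = 21. Result: [19, 15, 17, 21]

[19, 15, 17, 21]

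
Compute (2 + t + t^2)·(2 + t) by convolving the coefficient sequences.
Ascending coefficients: a = [2, 1, 1], b = [2, 1]. c[0] = 2×2 = 4; c[1] = 2×1 + 1×2 = 4; c[2] = 1×1 + 1×2 = 3; c[3] = 1×1 = 1. Result coefficients: [4, 4, 3, 1] → 4 + 4t + 3t^2 + t^3

4 + 4t + 3t^2 + t^3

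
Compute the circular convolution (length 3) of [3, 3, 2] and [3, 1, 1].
Use y[k] = Σ_j a[j]·b[(k-j) mod 3]. y[0] = 3×3 + 3×1 + 2×1 = 14; y[1] = 3×1 + 3×3 + 2×1 = 14; y[2] = 3×1 + 3×1 + 2×3 = 12. Result: [14, 14, 12]

[14, 14, 12]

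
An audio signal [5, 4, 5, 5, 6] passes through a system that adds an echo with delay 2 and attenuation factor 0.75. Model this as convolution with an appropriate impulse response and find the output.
Direct-path + delayed-attenuated-path model → impulse response h = [1, 0, 0.75] (1 at lag 0, 0.75 at lag 2). Output y[n] = x[n] + 0.75·x[n - 2] (with x[n] = 0 outside 0..4): y[0] = 5 + 0.75×0 = 5; y[1] = 4 + 0.75×0 = 4; y[2] = 5 + 0.75×5 = 8.75; y[3] = 5 + 0.75×4 = 8.0; y[4] = 6 + 0.75×5 = 9.75; y[5] = 0 + 0.75×5 = 3.75; y[6] = 0 + 0.75×6 = 4.5. So y = [5, 4, 8.75, 8.0, 9.75, 3.75, 4.5]

[5, 4, 8.75, 8.0, 9.75, 3.75, 4.5]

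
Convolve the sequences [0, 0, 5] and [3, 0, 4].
y[0] = 0×3 = 0; y[1] = 0×0 + 0×3 = 0; y[2] = 0×4 + 0×0 + 5×3 = 15; y[3] = 0×4 + 5×0 = 0; y[4] = 5×4 = 20

[0, 0, 15, 0, 20]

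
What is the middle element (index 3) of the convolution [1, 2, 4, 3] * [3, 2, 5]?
Use y[k] = Σ_i a[i]·b[k-i] at k=3. y[3] = 2×5 + 4×2 + 3×3 = 27

27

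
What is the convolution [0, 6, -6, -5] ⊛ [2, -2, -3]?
y[0] = 0×2 = 0; y[1] = 0×-2 + 6×2 = 12; y[2] = 0×-3 + 6×-2 + -6×2 = -24; y[3] = 6×-3 + -6×-2 + -5×2 = -16; y[4] = -6×-3 + -5×-2 = 28; y[5] = -5×-3 = 15

[0, 12, -24, -16, 28, 15]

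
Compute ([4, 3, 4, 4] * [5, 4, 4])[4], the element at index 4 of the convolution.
Use y[k] = Σ_i a[i]·b[k-i] at k=4. y[4] = 4×4 + 4×4 = 32

32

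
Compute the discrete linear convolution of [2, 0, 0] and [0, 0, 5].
y[0] = 2×0 = 0; y[1] = 2×0 + 0×0 = 0; y[2] = 2×5 + 0×0 + 0×0 = 10; y[3] = 0×5 + 0×0 = 0; y[4] = 0×5 = 0

[0, 0, 10, 0, 0]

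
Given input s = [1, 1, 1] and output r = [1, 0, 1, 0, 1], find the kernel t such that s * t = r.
Output length 5 = len(s) + len(t) - 1 ⇒ len(t) = 3. Solve t forward using t[k] = (r[k] - Σ_{i≥1} s[i]·t[k-i]) / s[0]: t[0] = r[0] / s[0] = 1 / 1 = 1; t[1] = (r[1] - 1×1) / s[0] = (0 - 1×1) / 1 = -1; t[2] = (r[2] - 1×-1 - 1×1) / s[0] = (1 - 1×-1 - 1×1) / 1 = 1. So t = [1, -1, 1]. Forward-check [1, 1, 1] * [1, -1, 1]: r[0] = 1×1 = 1; r[1] = 1×-1 + 1×1 = 0; r[2] = 1×1 + 1×-1 + 1×1 = 1; r[3] = 1×1 + 1×-1 = 0; r[4] = 1×1 = 1 → [1, 0, 1, 0, 1] ✓

[1, -1, 1]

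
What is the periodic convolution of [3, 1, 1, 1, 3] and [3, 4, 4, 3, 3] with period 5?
Use y[k] = Σ_j s[j]·t[(k-j) mod 5]. y[0] = 3×3 + 1×3 + 1×3 + 1×4 + 3×4 = 31; y[1] = 3×4 + 1×3 + 1×3 + 1×3 + 3×4 = 33; y[2] = 3×4 + 1×4 + 1×3 + 1×3 + 3×3 = 31; y[3] = 3×3 + 1×4 + 1×4 + 1×3 + 3×3 = 29; y[4] = 3×3 + 1×3 + 1×4 + 1×4 + 3×3 = 29. Result: [31, 33, 31, 29, 29]

[31, 33, 31, 29, 29]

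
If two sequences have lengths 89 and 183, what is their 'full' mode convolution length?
Linear/full convolution length: m + n - 1 = 89 + 183 - 1 = 271

271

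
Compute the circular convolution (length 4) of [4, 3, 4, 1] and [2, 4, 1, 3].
Use y[k] = Σ_j s[j]·t[(k-j) mod 4]. y[0] = 4×2 + 3×3 + 4×1 + 1×4 = 25; y[1] = 4×4 + 3×2 + 4×3 + 1×1 = 35; y[2] = 4×1 + 3×4 + 4×2 + 1×3 = 27; y[3] = 4×3 + 3×1 + 4×4 + 1×2 = 33. Result: [25, 35, 27, 33]

[25, 35, 27, 33]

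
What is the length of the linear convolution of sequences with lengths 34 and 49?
Linear/full convolution length: m + n - 1 = 34 + 49 - 1 = 82

82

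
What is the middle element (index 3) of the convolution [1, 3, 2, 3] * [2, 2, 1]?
Use y[k] = Σ_i a[i]·b[k-i] at k=3. y[3] = 3×1 + 2×2 + 3×2 = 13

13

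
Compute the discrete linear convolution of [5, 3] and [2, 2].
y[0] = 5×2 = 10; y[1] = 5×2 + 3×2 = 16; y[2] = 3×2 = 6

[10, 16, 6]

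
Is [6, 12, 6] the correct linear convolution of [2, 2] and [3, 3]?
Recompute linear convolution of [2, 2] and [3, 3]: y[0] = 2×3 = 6; y[1] = 2×3 + 2×3 = 12; y[2] = 2×3 = 6 → [6, 12, 6]. Given [6, 12, 6] matches, so answer: Yes

Yes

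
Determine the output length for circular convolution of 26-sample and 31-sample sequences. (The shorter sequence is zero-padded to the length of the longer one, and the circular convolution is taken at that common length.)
Circular convolution (zero-padding the shorter input) has length max(m, n) = max(26, 31) = 31

31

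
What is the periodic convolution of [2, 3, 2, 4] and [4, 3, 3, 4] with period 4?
Use y[k] = Σ_j f[j]·g[(k-j) mod 4]. y[0] = 2×4 + 3×4 + 2×3 + 4×3 = 38; y[1] = 2×3 + 3×4 + 2×4 + 4×3 = 38; y[2] = 2×3 + 3×3 + 2×4 + 4×4 = 39; y[3] = 2×4 + 3×3 + 2×3 + 4×4 = 39. Result: [38, 38, 39, 39]

[38, 38, 39, 39]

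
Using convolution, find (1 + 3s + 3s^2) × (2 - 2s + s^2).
Ascending coefficients: a = [1, 3, 3], b = [2, -2, 1]. c[0] = 1×2 = 2; c[1] = 1×-2 + 3×2 = 4; c[2] = 1×1 + 3×-2 + 3×2 = 1; c[3] = 3×1 + 3×-2 = -3; c[4] = 3×1 = 3. Result coefficients: [2, 4, 1, -3, 3] → 2 + 4s + s^2 - 3s^3 + 3s^4

2 + 4s + s^2 - 3s^3 + 3s^4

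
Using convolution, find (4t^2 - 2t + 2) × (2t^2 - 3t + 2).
Ascending coefficients: a = [2, -2, 4], b = [2, -3, 2]. c[0] = 2×2 = 4; c[1] = 2×-3 + -2×2 = -10; c[2] = 2×2 + -2×-3 + 4×2 = 18; c[3] = -2×2 + 4×-3 = -16; c[4] = 4×2 = 8. Result coefficients: [4, -10, 18, -16, 8] → 8t^4 - 16t^3 + 18t^2 - 10t + 4

8t^4 - 16t^3 + 18t^2 - 10t + 4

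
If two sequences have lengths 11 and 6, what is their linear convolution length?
Linear/full convolution length: m + n - 1 = 11 + 6 - 1 = 16

16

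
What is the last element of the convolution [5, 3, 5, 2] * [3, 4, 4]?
Use y[k] = Σ_i a[i]·b[k-i] at k=5. y[5] = 2×4 = 8

8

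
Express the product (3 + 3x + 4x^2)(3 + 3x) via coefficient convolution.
Ascending coefficients: a = [3, 3, 4], b = [3, 3]. c[0] = 3×3 = 9; c[1] = 3×3 + 3×3 = 18; c[2] = 3×3 + 4×3 = 21; c[3] = 4×3 = 12. Result coefficients: [9, 18, 21, 12] → 9 + 18x + 21x^2 + 12x^3

9 + 18x + 21x^2 + 12x^3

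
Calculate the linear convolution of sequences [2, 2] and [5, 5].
y[0] = 2×5 = 10; y[1] = 2×5 + 2×5 = 20; y[2] = 2×5 = 10

[10, 20, 10]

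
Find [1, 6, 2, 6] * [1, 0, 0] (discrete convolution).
y[0] = 1×1 = 1; y[1] = 1×0 + 6×1 = 6; y[2] = 1×0 + 6×0 + 2×1 = 2; y[3] = 6×0 + 2×0 + 6×1 = 6; y[4] = 2×0 + 6×0 = 0; y[5] = 6×0 = 0

[1, 6, 2, 6, 0, 0]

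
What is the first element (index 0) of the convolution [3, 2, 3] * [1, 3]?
Use y[k] = Σ_i a[i]·b[k-i] at k=0. y[0] = 3×1 = 3

3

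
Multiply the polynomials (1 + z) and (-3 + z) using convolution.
Ascending coefficients: a = [1, 1], b = [-3, 1]. c[0] = 1×-3 = -3; c[1] = 1×1 + 1×-3 = -2; c[2] = 1×1 = 1. Result coefficients: [-3, -2, 1] → -3 - 2z + z^2

-3 - 2z + z^2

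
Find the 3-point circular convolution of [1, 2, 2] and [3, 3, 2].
Use y[k] = Σ_j u[j]·v[(k-j) mod 3]. y[0] = 1×3 + 2×2 + 2×3 = 13; y[1] = 1×3 + 2×3 + 2×2 = 13; y[2] = 1×2 + 2×3 + 2×3 = 14. Result: [13, 13, 14]

[13, 13, 14]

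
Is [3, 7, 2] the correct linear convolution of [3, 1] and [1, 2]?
Recompute linear convolution of [3, 1] and [1, 2]: y[0] = 3×1 = 3; y[1] = 3×2 + 1×1 = 7; y[2] = 1×2 = 2 → [3, 7, 2]. Given [3, 7, 2] matches, so answer: Yes

Yes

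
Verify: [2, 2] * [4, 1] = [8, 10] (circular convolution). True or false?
Recompute circular convolution of [2, 2] and [4, 1]: y[0] = 2×4 + 2×1 = 10; y[1] = 2×1 + 2×4 = 10 → [10, 10]. Compare to given [8, 10]: they differ at index 0: given 8, correct 10, so answer: No

No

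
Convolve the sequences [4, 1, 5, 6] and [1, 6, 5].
y[0] = 4×1 = 4; y[1] = 4×6 + 1×1 = 25; y[2] = 4×5 + 1×6 + 5×1 = 31; y[3] = 1×5 + 5×6 + 6×1 = 41; y[4] = 5×5 + 6×6 = 61; y[5] = 6×5 = 30

[4, 25, 31, 41, 61, 30]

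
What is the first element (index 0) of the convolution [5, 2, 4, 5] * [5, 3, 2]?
Use y[k] = Σ_i a[i]·b[k-i] at k=0. y[0] = 5×5 = 25

25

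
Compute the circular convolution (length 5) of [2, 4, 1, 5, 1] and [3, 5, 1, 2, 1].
Use y[k] = Σ_j s[j]·t[(k-j) mod 5]. y[0] = 2×3 + 4×1 + 1×2 + 5×1 + 1×5 = 22; y[1] = 2×5 + 4×3 + 1×1 + 5×2 + 1×1 = 34; y[2] = 2×1 + 4×5 + 1×3 + 5×1 + 1×2 = 32; y[3] = 2×2 + 4×1 + 1×5 + 5×3 + 1×1 = 29; y[4] = 2×1 + 4×2 + 1×1 + 5×5 + 1×3 = 39. Result: [22, 34, 32, 29, 39]

[22, 34, 32, 29, 39]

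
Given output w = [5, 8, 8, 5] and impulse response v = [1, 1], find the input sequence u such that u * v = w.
Deconvolve w=[5, 8, 8, 5] by v=[1, 1]. Since v[0]=1, solve forward: u[0] = w[0] / 1 = 5; u[1] = (w[1] - 5×1) / 1 = 3; u[2] = (w[2] - 3×1) / 1 = 5. So u = [5, 3, 5]. Check by forward convolution: w[0] = 5×1 = 5; w[1] = 5×1 + 3×1 = 8; w[2] = 3×1 + 5×1 = 8; w[3] = 5×1 = 5

[5, 3, 5]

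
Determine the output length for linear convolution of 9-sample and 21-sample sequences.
Linear/full convolution length: m + n - 1 = 9 + 21 - 1 = 29

29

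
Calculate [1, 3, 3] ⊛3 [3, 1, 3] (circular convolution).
Use y[k] = Σ_j x[j]·h[(k-j) mod 3]. y[0] = 1×3 + 3×3 + 3×1 = 15; y[1] = 1×1 + 3×3 + 3×3 = 19; y[2] = 1×3 + 3×1 + 3×3 = 15. Result: [15, 19, 15]

[15, 19, 15]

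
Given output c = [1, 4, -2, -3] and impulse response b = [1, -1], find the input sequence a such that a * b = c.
Deconvolve c=[1, 4, -2, -3] by b=[1, -1]. Since b[0]=1, solve forward: a[0] = c[0] / 1 = 1; a[1] = (c[1] - 1×-1) / 1 = 5; a[2] = (c[2] - 5×-1) / 1 = 3. So a = [1, 5, 3]. Check by forward convolution: c[0] = 1×1 = 1; c[1] = 1×-1 + 5×1 = 4; c[2] = 5×-1 + 3×1 = -2; c[3] = 3×-1 = -3

[1, 5, 3]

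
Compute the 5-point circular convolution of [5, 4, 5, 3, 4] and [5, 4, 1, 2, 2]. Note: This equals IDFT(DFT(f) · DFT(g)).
Either evaluate y[k] = Σ_j f[j]·g[(k-j) mod 5] directly, or use IDFT(DFT(f) · DFT(g)). y[0] = 5×5 + 4×2 + 5×2 + 3×1 + 4×4 = 62; y[1] = 5×4 + 4×5 + 5×2 + 3×2 + 4×1 = 60; y[2] = 5×1 + 4×4 + 5×5 + 3×2 + 4×2 = 60; y[3] = 5×2 + 4×1 + 5×4 + 3×5 + 4×2 = 57; y[4] = 5×2 + 4×2 + 5×1 + 3×4 + 4×5 = 55. Result: [62, 60, 60, 57, 55]

[62, 60, 60, 57, 55]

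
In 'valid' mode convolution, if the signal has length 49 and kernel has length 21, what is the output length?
'Valid' mode counts only positions where the kernel fully overlaps the signal: m - n + 1 = 49 - 21 + 1 = 29

29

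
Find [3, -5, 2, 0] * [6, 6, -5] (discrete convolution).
y[0] = 3×6 = 18; y[1] = 3×6 + -5×6 = -12; y[2] = 3×-5 + -5×6 + 2×6 = -33; y[3] = -5×-5 + 2×6 + 0×6 = 37; y[4] = 2×-5 + 0×6 = -10; y[5] = 0×-5 = 0

[18, -12, -33, 37, -10, 0]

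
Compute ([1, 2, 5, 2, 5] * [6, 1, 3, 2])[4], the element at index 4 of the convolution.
Use y[k] = Σ_i a[i]·b[k-i] at k=4. y[4] = 2×2 + 5×3 + 2×1 + 5×6 = 51

51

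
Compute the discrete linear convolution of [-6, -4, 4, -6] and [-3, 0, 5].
y[0] = -6×-3 = 18; y[1] = -6×0 + -4×-3 = 12; y[2] = -6×5 + -4×0 + 4×-3 = -42; y[3] = -4×5 + 4×0 + -6×-3 = -2; y[4] = 4×5 + -6×0 = 20; y[5] = -6×5 = -30

[18, 12, -42, -2, 20, -30]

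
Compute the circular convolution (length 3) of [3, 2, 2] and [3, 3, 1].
Use y[k] = Σ_j a[j]·b[(k-j) mod 3]. y[0] = 3×3 + 2×1 + 2×3 = 17; y[1] = 3×3 + 2×3 + 2×1 = 17; y[2] = 3×1 + 2×3 + 2×3 = 15. Result: [17, 17, 15]

[17, 17, 15]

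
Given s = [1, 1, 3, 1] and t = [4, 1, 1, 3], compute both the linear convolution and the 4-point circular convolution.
Linear: y_lin[0] = 1×4 = 4; y_lin[1] = 1×1 + 1×4 = 5; y_lin[2] = 1×1 + 1×1 + 3×4 = 14; y_lin[3] = 1×3 + 1×1 + 3×1 + 1×4 = 11; y_lin[4] = 1×3 + 3×1 + 1×1 = 7; y_lin[5] = 3×3 + 1×1 = 10; y_lin[6] = 1×3 = 3 → [4, 5, 14, 11, 7, 10, 3]. Circular (length 4): y[0] = 1×4 + 1×3 + 3×1 + 1×1 = 11; y[1] = 1×1 + 1×4 + 3×3 + 1×1 = 15; y[2] = 1×1 + 1×1 + 3×4 + 1×3 = 17; y[3] = 1×3 + 1×1 + 3×1 + 1×4 = 11 → [11, 15, 17, 11]

Linear: [4, 5, 14, 11, 7, 10, 3], Circular: [11, 15, 17, 11]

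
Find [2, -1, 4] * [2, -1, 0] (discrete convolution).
y[0] = 2×2 = 4; y[1] = 2×-1 + -1×2 = -4; y[2] = 2×0 + -1×-1 + 4×2 = 9; y[3] = -1×0 + 4×-1 = -4; y[4] = 4×0 = 0

[4, -4, 9, -4, 0]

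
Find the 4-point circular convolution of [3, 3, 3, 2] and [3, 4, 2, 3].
Use y[k] = Σ_j f[j]·g[(k-j) mod 4]. y[0] = 3×3 + 3×3 + 3×2 + 2×4 = 32; y[1] = 3×4 + 3×3 + 3×3 + 2×2 = 34; y[2] = 3×2 + 3×4 + 3×3 + 2×3 = 33; y[3] = 3×3 + 3×2 + 3×4 + 2×3 = 33. Result: [32, 34, 33, 33]

[32, 34, 33, 33]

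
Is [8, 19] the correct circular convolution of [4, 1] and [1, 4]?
Recompute circular convolution of [4, 1] and [1, 4]: y[0] = 4×1 + 1×4 = 8; y[1] = 4×4 + 1×1 = 17 → [8, 17]. Compare to given [8, 19]: they differ at index 1: given 19, correct 17, so answer: No

No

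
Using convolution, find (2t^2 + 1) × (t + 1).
Ascending coefficients: a = [1, 0, 2], b = [1, 1]. c[0] = 1×1 = 1; c[1] = 1×1 + 0×1 = 1; c[2] = 0×1 + 2×1 = 2; c[3] = 2×1 = 2. Result coefficients: [1, 1, 2, 2] → 2t^3 + 2t^2 + t + 1

2t^3 + 2t^2 + t + 1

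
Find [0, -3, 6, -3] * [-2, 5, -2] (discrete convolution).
y[0] = 0×-2 = 0; y[1] = 0×5 + -3×-2 = 6; y[2] = 0×-2 + -3×5 + 6×-2 = -27; y[3] = -3×-2 + 6×5 + -3×-2 = 42; y[4] = 6×-2 + -3×5 = -27; y[5] = -3×-2 = 6

[0, 6, -27, 42, -27, 6]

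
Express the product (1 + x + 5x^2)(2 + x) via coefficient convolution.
Ascending coefficients: a = [1, 1, 5], b = [2, 1]. c[0] = 1×2 = 2; c[1] = 1×1 + 1×2 = 3; c[2] = 1×1 + 5×2 = 11; c[3] = 5×1 = 5. Result coefficients: [2, 3, 11, 5] → 2 + 3x + 11x^2 + 5x^3

2 + 3x + 11x^2 + 5x^3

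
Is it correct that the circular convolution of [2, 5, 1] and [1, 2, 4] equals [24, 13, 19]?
Recompute circular convolution of [2, 5, 1] and [1, 2, 4]: y[0] = 2×1 + 5×4 + 1×2 = 24; y[1] = 2×2 + 5×1 + 1×4 = 13; y[2] = 2×4 + 5×2 + 1×1 = 19 → [24, 13, 19]. Given [24, 13, 19] matches, so answer: Yes

Yes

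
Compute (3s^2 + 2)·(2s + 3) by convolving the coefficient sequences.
Ascending coefficients: a = [2, 0, 3], b = [3, 2]. c[0] = 2×3 = 6; c[1] = 2×2 + 0×3 = 4; c[2] = 0×2 + 3×3 = 9; c[3] = 3×2 = 6. Result coefficients: [6, 4, 9, 6] → 6s^3 + 9s^2 + 4s + 6

6s^3 + 9s^2 + 4s + 6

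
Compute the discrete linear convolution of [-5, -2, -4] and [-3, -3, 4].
y[0] = -5×-3 = 15; y[1] = -5×-3 + -2×-3 = 21; y[2] = -5×4 + -2×-3 + -4×-3 = -2; y[3] = -2×4 + -4×-3 = 4; y[4] = -4×4 = -16

[15, 21, -2, 4, -16]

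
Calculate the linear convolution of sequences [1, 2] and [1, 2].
y[0] = 1×1 = 1; y[1] = 1×2 + 2×1 = 4; y[2] = 2×2 = 4

[1, 4, 4]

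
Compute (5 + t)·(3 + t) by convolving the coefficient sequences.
Ascending coefficients: a = [5, 1], b = [3, 1]. c[0] = 5×3 = 15; c[1] = 5×1 + 1×3 = 8; c[2] = 1×1 = 1. Result coefficients: [15, 8, 1] → 15 + 8t + t^2

15 + 8t + t^2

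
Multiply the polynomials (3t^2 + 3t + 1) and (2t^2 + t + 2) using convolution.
Ascending coefficients: a = [1, 3, 3], b = [2, 1, 2]. c[0] = 1×2 = 2; c[1] = 1×1 + 3×2 = 7; c[2] = 1×2 + 3×1 + 3×2 = 11; c[3] = 3×2 + 3×1 = 9; c[4] = 3×2 = 6. Result coefficients: [2, 7, 11, 9, 6] → 6t^4 + 9t^3 + 11t^2 + 7t + 2

6t^4 + 9t^3 + 11t^2 + 7t + 2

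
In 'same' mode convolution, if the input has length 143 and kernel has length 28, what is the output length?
'Same' mode returns an output with the same length as the input: 143

143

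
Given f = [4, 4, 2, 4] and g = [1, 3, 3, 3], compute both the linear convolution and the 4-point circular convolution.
Linear: y_lin[0] = 4×1 = 4; y_lin[1] = 4×3 + 4×1 = 16; y_lin[2] = 4×3 + 4×3 + 2×1 = 26; y_lin[3] = 4×3 + 4×3 + 2×3 + 4×1 = 34; y_lin[4] = 4×3 + 2×3 + 4×3 = 30; y_lin[5] = 2×3 + 4×3 = 18; y_lin[6] = 4×3 = 12 → [4, 16, 26, 34, 30, 18, 12]. Circular (length 4): y[0] = 4×1 + 4×3 + 2×3 + 4×3 = 34; y[1] = 4×3 + 4×1 + 2×3 + 4×3 = 34; y[2] = 4×3 + 4×3 + 2×1 + 4×3 = 38; y[3] = 4×3 + 4×3 + 2×3 + 4×1 = 34 → [34, 34, 38, 34]

Linear: [4, 16, 26, 34, 30, 18, 12], Circular: [34, 34, 38, 34]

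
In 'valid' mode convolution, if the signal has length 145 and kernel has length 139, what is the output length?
'Valid' mode counts only positions where the kernel fully overlaps the signal: m - n + 1 = 145 - 139 + 1 = 7

7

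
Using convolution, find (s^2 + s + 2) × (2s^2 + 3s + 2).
Ascending coefficients: a = [2, 1, 1], b = [2, 3, 2]. c[0] = 2×2 = 4; c[1] = 2×3 + 1×2 = 8; c[2] = 2×2 + 1×3 + 1×2 = 9; c[3] = 1×2 + 1×3 = 5; c[4] = 1×2 = 2. Result coefficients: [4, 8, 9, 5, 2] → 2s^4 + 5s^3 + 9s^2 + 8s + 4

2s^4 + 5s^3 + 9s^2 + 8s + 4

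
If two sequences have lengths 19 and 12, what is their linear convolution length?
Linear/full convolution length: m + n - 1 = 19 + 12 - 1 = 30

30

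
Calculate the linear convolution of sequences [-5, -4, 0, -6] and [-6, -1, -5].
y[0] = -5×-6 = 30; y[1] = -5×-1 + -4×-6 = 29; y[2] = -5×-5 + -4×-1 + 0×-6 = 29; y[3] = -4×-5 + 0×-1 + -6×-6 = 56; y[4] = 0×-5 + -6×-1 = 6; y[5] = -6×-5 = 30

[30, 29, 29, 56, 6, 30]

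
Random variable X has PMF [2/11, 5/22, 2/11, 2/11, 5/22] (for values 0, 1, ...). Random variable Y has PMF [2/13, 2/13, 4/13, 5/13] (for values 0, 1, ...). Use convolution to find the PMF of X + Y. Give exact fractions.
P(X+Y=k) = Σ_i P(X=i)·P(Y=k-i) — a convolution of [2/11, 5/22, 2/11, 2/11, 5/22] and [2/13, 2/13, 4/13, 5/13]. P(X+Y=0) = (2/11)×(2/13) = 4/143; P(X+Y=1) = (2/11)×(2/13) + (5/22)×(2/13) = 4/143 + 5/143 = 9/143; P(X+Y=2) = (2/11)×(4/13) + (5/22)×(2/13) + (2/11)×(2/13) = 8/143 + 5/143 + 4/143 = 17/143; P(X+Y=3) = (2/11)×(5/13) + (5/22)×(4/13) + (2/11)×(2/13) + (2/11)×(2/13) = 10/143 + 10/143 + 4/143 + 4/143 = 28/143; P(X+Y=4) = (5/22)×(5/13) + (2/11)×(4/13) + (2/11)×(2/13) + (5/22)×(2/13) = 25/286 + 8/143 + 4/143 + 5/143 = 59/286; P(X+Y=5) = (2/11)×(5/13) + (2/11)×(4/13) + (5/22)×(2/13) = 10/143 + 8/143 + 5/143 = 23/143; P(X+Y=6) = (2/11)×(5/13) + (5/22)×(4/13) = 10/143 + 10/143 = 20/143; P(X+Y=7) = (5/22)×(5/13) = 25/286. PMF: [4/143, 9/143, 17/143, 28/143, 59/286, 23/143, 20/143, 25/286] (sums to 1 ✓)

[4/143, 9/143, 17/143, 28/143, 59/286, 23/143, 20/143, 25/286]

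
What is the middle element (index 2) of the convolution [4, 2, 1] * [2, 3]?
Use y[k] = Σ_i a[i]·b[k-i] at k=2. y[2] = 2×3 + 1×2 = 8

8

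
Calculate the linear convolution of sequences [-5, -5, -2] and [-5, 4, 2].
y[0] = -5×-5 = 25; y[1] = -5×4 + -5×-5 = 5; y[2] = -5×2 + -5×4 + -2×-5 = -20; y[3] = -5×2 + -2×4 = -18; y[4] = -2×2 = -4

[25, 5, -20, -18, -4]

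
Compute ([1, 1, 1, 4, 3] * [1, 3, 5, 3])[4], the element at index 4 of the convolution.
Use y[k] = Σ_i a[i]·b[k-i] at k=4. y[4] = 1×3 + 1×5 + 4×3 + 3×1 = 23

23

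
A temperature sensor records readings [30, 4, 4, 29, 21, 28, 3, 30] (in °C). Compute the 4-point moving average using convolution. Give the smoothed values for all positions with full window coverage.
4-point moving average kernel = [1, 1, 1, 1]. Apply in 'valid' mode (full window coverage): avg[0] = (30 + 4 + 4 + 29) / 4 = 16.75; avg[1] = (4 + 4 + 29 + 21) / 4 = 14.5; avg[2] = (4 + 29 + 21 + 28) / 4 = 20.5; avg[3] = (29 + 21 + 28 + 3) / 4 = 20.25; avg[4] = (21 + 28 + 3 + 30) / 4 = 20.5. Smoothed values: [16.75, 14.5, 20.5, 20.25, 20.5]

[16.75, 14.5, 20.5, 20.25, 20.5]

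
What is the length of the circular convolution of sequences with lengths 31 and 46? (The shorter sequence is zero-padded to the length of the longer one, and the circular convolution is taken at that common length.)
Circular convolution (zero-padding the shorter input) has length max(m, n) = max(31, 46) = 46

46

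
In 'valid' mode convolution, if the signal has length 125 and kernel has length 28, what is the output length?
'Valid' mode counts only positions where the kernel fully overlaps the signal: m - n + 1 = 125 - 28 + 1 = 98

98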